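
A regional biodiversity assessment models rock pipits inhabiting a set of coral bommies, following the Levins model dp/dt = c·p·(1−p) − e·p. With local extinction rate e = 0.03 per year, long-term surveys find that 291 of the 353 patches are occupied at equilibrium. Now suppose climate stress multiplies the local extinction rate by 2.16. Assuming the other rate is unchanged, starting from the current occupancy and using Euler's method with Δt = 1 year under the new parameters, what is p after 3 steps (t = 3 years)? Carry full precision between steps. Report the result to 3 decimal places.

Observed p* = 291/353 = 0.82436.
Balance c(1−p*) = e gives c = e/(1 − 0.82436) = 0.03/0.17564 = 0.17081.
Starting from p₀ = 0.82436; update p ← p + (dp/dt)·Δt with the new parameters.
  1  |  dp/dt·Δt = -0.028688  |  p_1 = 0.795675
  2  |  dp/dt·Δt = -0.023791  |  p_2 = 0.771884
  3  |  dp/dt·Δt = -0.019943  |  p_3 = 0.751941

0.752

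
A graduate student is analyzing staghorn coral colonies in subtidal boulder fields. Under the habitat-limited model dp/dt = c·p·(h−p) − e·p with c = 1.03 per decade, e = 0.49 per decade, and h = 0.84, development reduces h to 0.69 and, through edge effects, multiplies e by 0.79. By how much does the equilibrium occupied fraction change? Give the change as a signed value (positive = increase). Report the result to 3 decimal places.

Before: p* = h − e/c = 0.84 − 0.49/1.03 = 0.84 − 0.4757 = 0.3643.
After: c = 1.03, e = 0.3871, h = 0.69; p* = 0.69 − 0.3871/1.03 = 0.3142.
Δp* = 0.3142 − 0.3643 = -0.0501.

-0.050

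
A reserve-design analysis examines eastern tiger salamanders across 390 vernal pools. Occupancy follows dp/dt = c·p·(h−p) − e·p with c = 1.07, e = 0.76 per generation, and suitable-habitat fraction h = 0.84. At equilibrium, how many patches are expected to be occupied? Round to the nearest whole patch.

p* = h − e/c = 0.84 − 0.7103 = 0.1297.
Expected occupied patches = N × p* = 390 × 0.1297 = 50.59 ≈ 51.

51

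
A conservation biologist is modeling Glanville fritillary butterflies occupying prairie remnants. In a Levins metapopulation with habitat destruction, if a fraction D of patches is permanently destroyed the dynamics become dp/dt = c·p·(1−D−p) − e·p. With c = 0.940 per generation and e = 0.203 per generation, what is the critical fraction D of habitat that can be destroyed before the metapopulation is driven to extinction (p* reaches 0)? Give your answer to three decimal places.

0.784

The nontrivial equilibrium is p* = (1−D) − e/c; extinction occurs when this hits zero.
So D_crit = 1 − e/c = 1 − 0.203/0.940 = 1 − 0.2160 = 0.7840.
This equals the undisturbed p*, a classic result of Lande's extension.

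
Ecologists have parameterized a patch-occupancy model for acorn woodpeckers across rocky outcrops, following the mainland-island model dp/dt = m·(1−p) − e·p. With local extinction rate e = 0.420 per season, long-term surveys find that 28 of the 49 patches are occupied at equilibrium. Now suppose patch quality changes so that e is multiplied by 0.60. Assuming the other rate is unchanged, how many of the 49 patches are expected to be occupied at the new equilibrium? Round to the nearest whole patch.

34

Observed p* = 28/49 = 0.57143.
Balance m(1−p*) = e·p* gives m = e·p*/(1−p*) = 0.420×0.57143/0.42857 = 0.56000.
New p* = m/(m+e) = 0.56000/(0.56000+0.25200) = 0.68966.
Expected occupied = 49 × 0.68966 = 33.79 ≈ 34.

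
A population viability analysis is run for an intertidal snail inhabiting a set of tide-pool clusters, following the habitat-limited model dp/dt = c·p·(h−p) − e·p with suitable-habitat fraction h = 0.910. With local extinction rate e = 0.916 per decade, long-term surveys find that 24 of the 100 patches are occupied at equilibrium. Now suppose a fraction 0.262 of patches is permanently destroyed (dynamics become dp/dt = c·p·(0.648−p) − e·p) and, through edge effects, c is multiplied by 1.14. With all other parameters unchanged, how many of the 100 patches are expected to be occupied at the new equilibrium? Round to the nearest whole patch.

Observed p* = 24/100 = 0.24000.
Balance c(h−p*) = e gives c = e/(0.91 − 0.24000) = 0.916/0.67000 = 1.36716.
New p* = 0.648 − e/c = 0.648 − 0.91600/1.55856 = 0.06028.
Expected occupied = 100 × 0.06028 = 6.03 ≈ 6.

6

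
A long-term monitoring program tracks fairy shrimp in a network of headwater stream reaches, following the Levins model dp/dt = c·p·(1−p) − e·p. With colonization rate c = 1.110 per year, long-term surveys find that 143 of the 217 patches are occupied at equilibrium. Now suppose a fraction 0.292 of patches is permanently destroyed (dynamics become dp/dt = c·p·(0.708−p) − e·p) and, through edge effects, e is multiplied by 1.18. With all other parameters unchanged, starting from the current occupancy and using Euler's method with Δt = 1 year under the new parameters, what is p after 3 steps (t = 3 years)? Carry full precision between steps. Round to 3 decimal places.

0.337

Observed p* = 143/217 = 0.65899.
Balance c(1−p*) = e gives e = 1.110×(1 − 0.65899) = 0.37853.
Starting from p₀ = 0.65899; update p ← p + (dp/dt)·Δt with the new parameters.
step 1: Δp = -0.25849, p = 0.40050
step 2: Δp = -0.04218, p = 0.35831
step 3: Δp = -0.02096, p = 0.33735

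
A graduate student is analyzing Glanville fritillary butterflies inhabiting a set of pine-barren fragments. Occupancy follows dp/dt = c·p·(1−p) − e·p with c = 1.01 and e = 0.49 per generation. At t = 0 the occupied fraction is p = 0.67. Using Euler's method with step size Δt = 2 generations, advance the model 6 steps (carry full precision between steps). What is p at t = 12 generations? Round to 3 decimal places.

Update rule: p ← p + [c·p·(1−p) − e·p]·Δt with Δt = 2.
p: 0.67000 → 0.46002  (Δp = -0.20998)
p: 0.46002 → 0.51097  (Δp = +0.05095)
p: 0.51097 → 0.51498  (Δp = +0.00400)
p: 0.51498 → 0.51485  (Δp = -0.00013)
p: 0.51485 → 0.51485  (Δp = +0.00001)
p: 0.51485 → 0.51485  (Δp = -0.00000)

0.515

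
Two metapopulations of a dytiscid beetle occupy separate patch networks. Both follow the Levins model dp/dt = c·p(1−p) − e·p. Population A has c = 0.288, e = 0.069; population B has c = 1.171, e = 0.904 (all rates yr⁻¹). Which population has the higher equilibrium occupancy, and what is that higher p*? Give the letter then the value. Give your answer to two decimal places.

A, 0.76

A: p*_A = 1 − 0.069/0.288 = 0.7604.
B: p*_B = 1 − 0.904/1.171 = 0.2280.
A is higher at 0.7604.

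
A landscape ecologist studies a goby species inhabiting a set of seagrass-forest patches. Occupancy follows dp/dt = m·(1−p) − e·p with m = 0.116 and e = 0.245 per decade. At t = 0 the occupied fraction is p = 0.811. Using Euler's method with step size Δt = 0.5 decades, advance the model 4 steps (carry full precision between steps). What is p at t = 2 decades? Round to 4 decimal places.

Update rule: p ← p + [m·(1−p) − e·p]·Δt with Δt = 0.5.
p: 0.81100 → 0.72261  (Δp = -0.08839)
p: 0.72261 → 0.65018  (Δp = -0.07243)
p: 0.65018 → 0.59082  (Δp = -0.05936)
p: 0.59082 → 0.54218  (Δp = -0.04864)

0.5422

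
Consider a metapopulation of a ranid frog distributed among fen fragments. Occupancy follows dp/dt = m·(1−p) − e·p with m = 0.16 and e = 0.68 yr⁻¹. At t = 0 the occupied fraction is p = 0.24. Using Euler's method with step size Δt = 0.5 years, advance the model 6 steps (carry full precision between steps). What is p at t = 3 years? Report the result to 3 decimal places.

Update rule: p ← p + [m·(1−p) − e·p]·Δt with Δt = 0.5.
t = 0.5: p = 0.24000 + (-0.02080) = 0.21920
t = 1: p = 0.21920 + (-0.01206) = 0.20714
t = 1.5: p = 0.20714 + (-0.00700) = 0.20014
t = 2: p = 0.20014 + (-0.00406) = 0.19608
t = 2.5: p = 0.19608 + (-0.00235) = 0.19373
t = 3: p = 0.19373 + (-0.00137) = 0.19236

0.192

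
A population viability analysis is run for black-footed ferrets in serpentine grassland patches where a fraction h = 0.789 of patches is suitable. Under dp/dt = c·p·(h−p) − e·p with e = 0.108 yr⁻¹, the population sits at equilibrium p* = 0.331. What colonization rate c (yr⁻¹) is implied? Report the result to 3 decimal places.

At equilibrium c(h−p*) = e, so c = e/(h−p*).
c = 0.108/(0.789 − 0.331) = 0.108/0.4580 = 0.2358.

0.236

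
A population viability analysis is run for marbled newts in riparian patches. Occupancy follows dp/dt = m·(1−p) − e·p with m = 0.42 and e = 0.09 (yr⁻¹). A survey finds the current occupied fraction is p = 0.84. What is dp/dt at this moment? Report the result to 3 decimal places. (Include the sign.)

-0.008

Colonization term: m·(1−p) = 0.42×0.1600 = 0.06720.
Extinction term: e·p = 0.07560.
dp/dt = 0.06720 − 0.07560 = -0.00840.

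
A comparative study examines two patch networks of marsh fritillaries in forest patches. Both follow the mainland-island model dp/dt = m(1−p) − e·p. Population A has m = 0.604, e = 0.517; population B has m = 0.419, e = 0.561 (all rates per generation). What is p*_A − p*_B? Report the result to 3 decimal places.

0.111

A: p*_A = m/(m+e) = 0.604/1.1210 = 0.5388.
B: p*_B = 0.419/0.9800 = 0.4276.
p*_A − p*_B = 0.5388 − 0.4276 = 0.1113.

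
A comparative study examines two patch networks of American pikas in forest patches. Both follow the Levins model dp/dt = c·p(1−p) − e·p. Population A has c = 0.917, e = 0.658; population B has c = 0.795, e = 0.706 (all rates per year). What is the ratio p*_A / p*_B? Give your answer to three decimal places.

A: p*_A = 1 − 0.658/0.917 = 0.2824.
B: p*_B = 1 − 0.706/0.795 = 0.1119.
p*_A / p*_B = 0.2824/0.1119 = 2.5229.

2.523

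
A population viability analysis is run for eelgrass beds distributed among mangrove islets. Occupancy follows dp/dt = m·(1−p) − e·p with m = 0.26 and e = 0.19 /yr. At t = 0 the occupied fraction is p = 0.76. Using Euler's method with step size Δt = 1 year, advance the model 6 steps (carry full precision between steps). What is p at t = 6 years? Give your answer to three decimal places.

0.583

Update rule: p ← p + [m·(1−p) − e·p]·Δt with Δt = 1.
p: 0.76000 → 0.67800  (Δp = -0.08200)
p: 0.67800 → 0.63290  (Δp = -0.04510)
p: 0.63290 → 0.60810  (Δp = -0.02481)
p: 0.60810 → 0.59445  (Δp = -0.01364)
p: 0.59445 → 0.58695  (Δp = -0.00750)
p: 0.58695 → 0.58282  (Δp = -0.00413)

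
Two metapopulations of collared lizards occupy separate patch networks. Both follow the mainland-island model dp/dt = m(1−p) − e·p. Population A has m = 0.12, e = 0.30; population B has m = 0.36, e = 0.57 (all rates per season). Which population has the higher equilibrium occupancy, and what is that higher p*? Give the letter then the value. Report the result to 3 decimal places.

A: p*_A = m/(m+e) = 0.12/0.4200 = 0.2857.
B: p*_B = 0.36/0.9300 = 0.3871.
B is higher at 0.3871.

B, 0.387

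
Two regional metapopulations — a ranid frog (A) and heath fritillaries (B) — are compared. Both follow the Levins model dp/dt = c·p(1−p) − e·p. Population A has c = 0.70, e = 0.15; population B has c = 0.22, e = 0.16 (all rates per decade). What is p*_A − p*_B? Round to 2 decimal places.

A: p*_A = 1 − 0.15/0.70 = 0.7857.
B: p*_B = 1 − 0.16/0.22 = 0.2727.
p*_A − p*_B = 0.7857 − 0.2727 = 0.5130.

0.51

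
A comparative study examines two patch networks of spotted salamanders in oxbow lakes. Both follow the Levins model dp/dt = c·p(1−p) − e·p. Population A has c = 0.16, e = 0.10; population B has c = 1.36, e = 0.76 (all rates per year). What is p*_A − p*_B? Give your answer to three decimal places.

-0.066

A: p*_A = 1 − 0.10/0.16 = 0.3750.
B: p*_B = 1 − 0.76/1.36 = 0.4412.
p*_A − p*_B = 0.3750 − 0.4412 = -0.0662.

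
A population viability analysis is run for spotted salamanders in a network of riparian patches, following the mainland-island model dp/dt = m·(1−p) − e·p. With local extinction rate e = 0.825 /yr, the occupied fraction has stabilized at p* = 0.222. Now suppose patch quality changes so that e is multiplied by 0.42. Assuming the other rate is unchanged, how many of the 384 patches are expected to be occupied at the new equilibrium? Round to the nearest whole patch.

Balance m(1−p*) = e·p* gives m = e·p*/(1−p*) = 0.825×0.22200/0.77800 = 0.23541.
New p* = m/(m+e) = 0.23541/(0.23541+0.34650) = 0.40455.
Expected occupied = 384 × 0.40455 = 155.35 ≈ 155.

155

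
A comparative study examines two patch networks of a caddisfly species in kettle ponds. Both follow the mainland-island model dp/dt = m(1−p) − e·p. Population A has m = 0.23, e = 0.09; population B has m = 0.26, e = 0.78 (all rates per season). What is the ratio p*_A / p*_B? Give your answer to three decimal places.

A: p*_A = m/(m+e) = 0.23/0.3200 = 0.7188.
B: p*_B = 0.26/1.0400 = 0.2500.
p*_A / p*_B = 0.7188/0.2500 = 2.8750.

2.875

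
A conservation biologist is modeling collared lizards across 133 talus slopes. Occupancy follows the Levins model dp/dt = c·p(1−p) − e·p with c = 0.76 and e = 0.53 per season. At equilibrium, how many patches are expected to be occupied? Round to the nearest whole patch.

40

p* = 1 − e/c = 1 − 0.53/0.76 = 0.3026.
Expected occupied patches = N × p* = 133 × 0.3026 = 40.25 ≈ 40.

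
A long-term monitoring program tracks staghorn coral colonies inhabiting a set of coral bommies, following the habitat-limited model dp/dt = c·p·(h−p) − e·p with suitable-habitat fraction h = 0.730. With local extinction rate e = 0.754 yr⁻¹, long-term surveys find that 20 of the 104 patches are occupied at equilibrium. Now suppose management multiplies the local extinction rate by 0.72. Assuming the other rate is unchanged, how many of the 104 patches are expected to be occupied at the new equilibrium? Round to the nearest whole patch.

36

Observed p* = 20/104 = 0.19231.
Balance c(h−p*) = e gives c = e/(0.73 − 0.19231) = 0.754/0.53769 = 1.40230.
New p* = 0.73 − e/c = 0.73 − 0.54288/1.40230 = 0.34286.
Expected occupied = 104 × 0.34286 = 35.66 ≈ 36.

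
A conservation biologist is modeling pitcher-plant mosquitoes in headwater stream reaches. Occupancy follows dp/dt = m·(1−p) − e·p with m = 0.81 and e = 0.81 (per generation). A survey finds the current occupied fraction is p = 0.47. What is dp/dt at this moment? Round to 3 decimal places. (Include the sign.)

Colonization term: m·(1−p) = 0.81×0.5300 = 0.42930.
Extinction term: e·p = 0.38070.
dp/dt = 0.42930 − 0.38070 = 0.04860.

0.049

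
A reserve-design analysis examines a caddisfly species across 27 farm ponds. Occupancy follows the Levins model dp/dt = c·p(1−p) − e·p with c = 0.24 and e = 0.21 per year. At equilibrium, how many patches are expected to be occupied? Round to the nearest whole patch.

p* = 1 − e/c = 1 − 0.21/0.24 = 0.1250.
Expected occupied patches = N × p* = 27 × 0.1250 = 3.38 ≈ 3.

3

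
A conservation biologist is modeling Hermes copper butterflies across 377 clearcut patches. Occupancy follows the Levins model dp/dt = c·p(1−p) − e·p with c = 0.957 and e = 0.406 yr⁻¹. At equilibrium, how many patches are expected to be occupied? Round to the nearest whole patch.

217

p* = 1 − e/c = 1 − 0.406/0.957 = 0.5758.
Expected occupied patches = N × p* = 377 × 0.5758 = 217.06 ≈ 217.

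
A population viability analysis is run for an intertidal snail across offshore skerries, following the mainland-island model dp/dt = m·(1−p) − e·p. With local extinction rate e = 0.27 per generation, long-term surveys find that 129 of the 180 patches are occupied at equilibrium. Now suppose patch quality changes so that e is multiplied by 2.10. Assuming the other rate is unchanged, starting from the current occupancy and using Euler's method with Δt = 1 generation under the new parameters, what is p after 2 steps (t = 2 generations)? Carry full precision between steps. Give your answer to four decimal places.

Observed p* = 129/180 = 0.71667.
Balance m(1−p*) = e·p* gives m = e·p*/(1−p*) = 0.27×0.71667/0.28333 = 0.68294.
Starting from p₀ = 0.71667; update p ← p + (dp/dt)·Δt with the new parameters.
  1  |  dp/dt·Δt = -0.212850  |  p_1 = 0.503817
  2  |  dp/dt·Δt = +0.053200  |  p_2 = 0.557017

0.5570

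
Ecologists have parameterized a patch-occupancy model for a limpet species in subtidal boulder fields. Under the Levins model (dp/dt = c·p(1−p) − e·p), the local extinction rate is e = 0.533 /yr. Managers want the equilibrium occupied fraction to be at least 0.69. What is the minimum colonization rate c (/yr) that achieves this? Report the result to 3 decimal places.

1.719

p* = 1 − e/c ≥ 0.69 requires e/c ≤ 0.3100, i.e. c ≥ e/0.3100.
c_min = 0.533/0.3100 = 1.7194.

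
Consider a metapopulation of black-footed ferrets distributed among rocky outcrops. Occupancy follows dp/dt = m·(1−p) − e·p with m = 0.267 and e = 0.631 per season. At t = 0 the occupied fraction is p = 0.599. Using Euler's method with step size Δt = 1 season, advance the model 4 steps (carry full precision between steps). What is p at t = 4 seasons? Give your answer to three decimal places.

0.297

Update rule: p ← p + [m·(1−p) − e·p]·Δt with Δt = 1.
t = 1: p = 0.59900 + (-0.27090) = 0.32810
t = 2: p = 0.32810 + (-0.02763) = 0.30047
t = 3: p = 0.30047 + (-0.00282) = 0.29765
t = 4: p = 0.29765 + (-0.00029) = 0.29736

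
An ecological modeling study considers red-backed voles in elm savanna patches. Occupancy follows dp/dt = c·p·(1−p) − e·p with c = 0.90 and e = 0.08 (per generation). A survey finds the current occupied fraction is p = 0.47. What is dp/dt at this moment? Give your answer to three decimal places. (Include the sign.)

0.187

Colonization term: c·p·(1−p) = 0.90×0.47×0.5300 = 0.22419.
Extinction term: e·p = 0.03760.
dp/dt = 0.22419 − 0.03760 = 0.18659.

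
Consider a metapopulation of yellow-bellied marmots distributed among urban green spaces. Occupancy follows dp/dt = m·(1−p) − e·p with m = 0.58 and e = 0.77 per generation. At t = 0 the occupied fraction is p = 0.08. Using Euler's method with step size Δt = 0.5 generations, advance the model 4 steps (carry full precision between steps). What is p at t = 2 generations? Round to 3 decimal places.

0.426

Update rule: p ← p + [m·(1−p) − e·p]·Δt with Δt = 0.5.
p: 0.08000 → 0.31600  (Δp = +0.23600)
p: 0.31600 → 0.39270  (Δp = +0.07670)
p: 0.39270 → 0.41763  (Δp = +0.02493)
p: 0.41763 → 0.42573  (Δp = +0.00810)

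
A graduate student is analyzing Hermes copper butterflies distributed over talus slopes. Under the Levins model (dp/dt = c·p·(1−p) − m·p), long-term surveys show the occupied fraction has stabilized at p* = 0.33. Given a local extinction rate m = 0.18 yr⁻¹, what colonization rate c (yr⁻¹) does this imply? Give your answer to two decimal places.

0.27

At equilibrium c(1−p*) = m, so c = m/(1−p*).
c = 0.18/(1 − 0.33) = 0.18/0.6700 = 0.2687.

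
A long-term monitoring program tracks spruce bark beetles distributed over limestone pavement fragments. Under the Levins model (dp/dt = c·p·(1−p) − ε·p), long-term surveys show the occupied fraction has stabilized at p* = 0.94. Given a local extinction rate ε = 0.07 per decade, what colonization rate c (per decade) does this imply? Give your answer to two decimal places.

1.17

At equilibrium c(1−p*) = ε, so c = ε/(1−p*).
c = 0.07/(1 − 0.94) = 0.07/0.0600 = 1.1667.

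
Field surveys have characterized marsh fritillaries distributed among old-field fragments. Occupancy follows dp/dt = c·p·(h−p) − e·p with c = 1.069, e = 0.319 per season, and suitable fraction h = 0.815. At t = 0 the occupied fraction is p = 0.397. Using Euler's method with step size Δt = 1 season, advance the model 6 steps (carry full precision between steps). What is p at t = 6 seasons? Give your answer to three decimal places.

Update rule: p ← p + [c·p·(h−p) − e·p]·Δt with Δt = 1.
step 1: Δp = +0.05075, p = 0.44775
step 2: Δp = +0.03295, p = 0.48070
step 3: Δp = +0.01844, p = 0.49914
step 4: Δp = +0.00931, p = 0.50845
step 5: Δp = +0.00442, p = 0.51288
step 6: Δp = +0.00204, p = 0.51491

0.515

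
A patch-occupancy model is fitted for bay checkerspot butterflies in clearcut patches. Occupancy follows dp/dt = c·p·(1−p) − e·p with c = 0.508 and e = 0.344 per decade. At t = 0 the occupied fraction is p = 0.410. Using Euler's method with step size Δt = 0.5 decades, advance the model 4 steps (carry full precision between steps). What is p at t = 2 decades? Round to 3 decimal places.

Update rule: p ← p + [c·p·(1−p) − e·p]·Δt with Δt = 0.5.
t = 0.5: p = 0.41000 + (-0.00908) = 0.40092
t = 1: p = 0.40092 + (-0.00795) = 0.39297
t = 1.5: p = 0.39297 + (-0.00700) = 0.38597
t = 2: p = 0.38597 + (-0.00619) = 0.37978

0.380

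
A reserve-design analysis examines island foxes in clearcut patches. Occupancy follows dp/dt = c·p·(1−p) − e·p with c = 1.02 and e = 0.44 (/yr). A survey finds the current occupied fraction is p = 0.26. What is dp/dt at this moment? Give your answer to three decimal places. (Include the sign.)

Colonization term: c·p·(1−p) = 1.02×0.26×0.7400 = 0.19625.
Extinction term: e·p = 0.11440.
dp/dt = 0.19625 − 0.11440 = 0.08185.

0.082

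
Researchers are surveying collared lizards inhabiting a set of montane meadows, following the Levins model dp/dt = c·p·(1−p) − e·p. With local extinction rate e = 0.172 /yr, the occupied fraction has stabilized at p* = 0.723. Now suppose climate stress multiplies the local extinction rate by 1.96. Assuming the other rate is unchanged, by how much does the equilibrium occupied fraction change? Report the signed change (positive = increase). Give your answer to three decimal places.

Balance c(1−p*) = e gives c = e/(1 − 0.72300) = 0.172/0.27700 = 0.62094.
New p* = 1 − e/c = 1 − 0.33712/0.62094 = 0.45708.
Δp* = 0.45708 − 0.72300 = -0.26592.

-0.266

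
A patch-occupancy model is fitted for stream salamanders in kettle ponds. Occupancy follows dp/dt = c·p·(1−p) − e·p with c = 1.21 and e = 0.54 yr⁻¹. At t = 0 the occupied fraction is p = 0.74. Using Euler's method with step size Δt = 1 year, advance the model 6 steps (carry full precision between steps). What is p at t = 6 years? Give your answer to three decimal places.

Update rule: p ← p + [c·p·(1−p) − e·p]·Δt with Δt = 1.
step 1: Δp = -0.16680, p = 0.57320
step 2: Δp = -0.01351, p = 0.55969
step 3: Δp = -0.00404, p = 0.55565
step 4: Δp = -0.00130, p = 0.55435
step 5: Δp = -0.00042, p = 0.55393
step 6: Δp = -0.00014, p = 0.55379

0.554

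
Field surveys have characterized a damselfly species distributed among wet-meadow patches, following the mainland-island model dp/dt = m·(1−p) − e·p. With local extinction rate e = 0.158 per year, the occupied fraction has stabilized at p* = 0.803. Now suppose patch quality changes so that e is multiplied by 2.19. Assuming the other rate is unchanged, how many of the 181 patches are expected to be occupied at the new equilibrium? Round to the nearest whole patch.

Balance m(1−p*) = e·p* gives m = e·p*/(1−p*) = 0.158×0.80300/0.19700 = 0.64403.
New p* = m/(m+e) = 0.64403/(0.64403+0.34602) = 0.65050.
Expected occupied = 181 × 0.65050 = 117.74 ≈ 118.

118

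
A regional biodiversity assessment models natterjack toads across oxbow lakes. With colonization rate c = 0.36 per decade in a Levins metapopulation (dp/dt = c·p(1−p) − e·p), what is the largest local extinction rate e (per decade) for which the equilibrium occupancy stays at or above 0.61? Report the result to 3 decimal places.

1 − e/c ≥ 0.61 ⇒ e ≤ c(1 − 0.61) = 0.36 × 0.3900.
e_max = 0.1404.

0.140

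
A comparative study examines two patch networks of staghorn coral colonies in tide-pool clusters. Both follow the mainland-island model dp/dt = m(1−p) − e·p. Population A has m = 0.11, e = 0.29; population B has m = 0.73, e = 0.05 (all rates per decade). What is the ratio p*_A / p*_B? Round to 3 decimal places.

0.294

A: p*_A = m/(m+e) = 0.11/0.4000 = 0.2750.
B: p*_B = 0.73/0.7800 = 0.9359.
p*_A / p*_B = 0.2750/0.9359 = 0.2938.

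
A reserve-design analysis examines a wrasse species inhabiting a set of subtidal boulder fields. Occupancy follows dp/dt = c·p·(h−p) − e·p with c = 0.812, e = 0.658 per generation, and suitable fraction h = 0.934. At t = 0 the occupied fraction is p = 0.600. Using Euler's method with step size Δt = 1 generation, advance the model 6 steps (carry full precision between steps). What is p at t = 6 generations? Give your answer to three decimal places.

0.194

Update rule: p ← p + [c·p·(h−p) − e·p]·Δt with Δt = 1.
t = 1: p = 0.60000 + (-0.23208) = 0.36792
t = 2: p = 0.36792 + (-0.07298) = 0.29495
t = 3: p = 0.29495 + (-0.04102) = 0.25392
t = 4: p = 0.25392 + (-0.02686) = 0.22706
t = 5: p = 0.22706 + (-0.01907) = 0.20800
t = 6: p = 0.20800 + (-0.01425) = 0.19375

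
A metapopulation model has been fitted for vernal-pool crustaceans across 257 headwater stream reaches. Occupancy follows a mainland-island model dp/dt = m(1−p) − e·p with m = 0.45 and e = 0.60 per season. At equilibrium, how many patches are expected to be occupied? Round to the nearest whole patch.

110

p* = m/(m+e) = 0.45/1.0500 = 0.4286.
Expected occupied patches = N × p* = 257 × 0.4286 = 110.14 ≈ 110.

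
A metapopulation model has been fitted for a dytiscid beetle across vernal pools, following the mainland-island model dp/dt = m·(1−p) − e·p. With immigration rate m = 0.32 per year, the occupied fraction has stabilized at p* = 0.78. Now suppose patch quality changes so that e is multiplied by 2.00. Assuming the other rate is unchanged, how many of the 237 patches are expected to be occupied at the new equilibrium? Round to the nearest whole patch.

152

Balance m(1−p*) = e·p* gives e = m(1−p*)/p* = 0.32×0.22000/0.78000 = 0.09026.
New p* = m/(m+e) = 0.32000/(0.32000+0.18052) = 0.63934.
Expected occupied = 237 × 0.63934 = 151.52 ≈ 152.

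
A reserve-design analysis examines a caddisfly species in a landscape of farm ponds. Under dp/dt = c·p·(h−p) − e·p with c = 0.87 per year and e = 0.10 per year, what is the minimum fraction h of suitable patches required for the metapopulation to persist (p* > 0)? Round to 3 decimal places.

0.115

p* = h − e/c is positive only when h > e/c.
h_min = e/c = 0.10/0.87 = 0.1149.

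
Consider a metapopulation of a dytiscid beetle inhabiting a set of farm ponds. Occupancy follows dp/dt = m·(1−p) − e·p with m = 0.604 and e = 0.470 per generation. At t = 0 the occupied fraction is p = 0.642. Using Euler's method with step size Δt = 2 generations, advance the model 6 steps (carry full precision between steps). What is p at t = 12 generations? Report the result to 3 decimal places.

Update rule: p ← p + [m·(1−p) − e·p]·Δt with Δt = 2.
t = 2: p = 0.64200 + (-0.17102) = 0.47098
t = 4: p = 0.47098 + (+0.19633) = 0.66731
t = 6: p = 0.66731 + (-0.22538) = 0.44193
t = 8: p = 0.44193 + (+0.25874) = 0.70067
t = 10: p = 0.70067 + (-0.29703) = 0.40363
t = 12: p = 0.40363 + (+0.34099) = 0.74463

0.745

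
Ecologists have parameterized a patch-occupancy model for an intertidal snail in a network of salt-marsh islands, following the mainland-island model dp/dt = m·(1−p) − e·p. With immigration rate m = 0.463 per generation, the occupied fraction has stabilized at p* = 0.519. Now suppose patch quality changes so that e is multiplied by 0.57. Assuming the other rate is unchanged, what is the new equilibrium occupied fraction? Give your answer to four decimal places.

Balance m(1−p*) = e·p* gives e = m(1−p*)/p* = 0.463×0.48100/0.51900 = 0.42910.
New p* = m/(m+e) = 0.46300/(0.46300+0.24459) = 0.65433.

0.6543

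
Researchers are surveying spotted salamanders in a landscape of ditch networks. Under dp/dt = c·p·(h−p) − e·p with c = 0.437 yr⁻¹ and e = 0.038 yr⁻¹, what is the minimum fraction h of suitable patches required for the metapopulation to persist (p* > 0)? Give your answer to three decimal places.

0.087

p* = h − e/c is positive only when h > e/c.
h_min = e/c = 0.038/0.437 = 0.0870.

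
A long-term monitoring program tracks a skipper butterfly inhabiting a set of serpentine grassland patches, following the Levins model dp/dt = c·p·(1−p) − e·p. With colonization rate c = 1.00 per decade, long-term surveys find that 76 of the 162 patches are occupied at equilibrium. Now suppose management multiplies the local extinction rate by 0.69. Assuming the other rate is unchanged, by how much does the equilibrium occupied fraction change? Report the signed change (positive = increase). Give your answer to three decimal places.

0.165

Observed p* = 76/162 = 0.46914.
Balance c(1−p*) = e gives e = 1.00×(1 − 0.46914) = 0.53086.
New p* = 1 − e/c = 1 − 0.36629/1.00000 = 0.63371.
Δp* = 0.63371 − 0.46914 = +0.16457.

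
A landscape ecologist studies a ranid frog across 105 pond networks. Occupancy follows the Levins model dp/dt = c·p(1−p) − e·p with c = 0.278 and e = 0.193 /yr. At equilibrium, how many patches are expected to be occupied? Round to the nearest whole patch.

p* = 1 − e/c = 1 − 0.193/0.278 = 0.3058.
Expected occupied patches = N × p* = 105 × 0.3058 = 32.10 ≈ 32.

32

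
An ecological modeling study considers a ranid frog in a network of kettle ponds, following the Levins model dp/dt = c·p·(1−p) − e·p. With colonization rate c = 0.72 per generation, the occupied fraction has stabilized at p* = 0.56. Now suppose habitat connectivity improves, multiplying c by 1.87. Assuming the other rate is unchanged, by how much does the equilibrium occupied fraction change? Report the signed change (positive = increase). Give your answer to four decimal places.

Balance c(1−p*) = e gives e = 0.72×(1 − 0.56000) = 0.31680.
New p* = 1 − e/c = 1 − 0.31680/1.34640 = 0.76471.
Δp* = 0.76471 − 0.56000 = +0.20471.

0.2047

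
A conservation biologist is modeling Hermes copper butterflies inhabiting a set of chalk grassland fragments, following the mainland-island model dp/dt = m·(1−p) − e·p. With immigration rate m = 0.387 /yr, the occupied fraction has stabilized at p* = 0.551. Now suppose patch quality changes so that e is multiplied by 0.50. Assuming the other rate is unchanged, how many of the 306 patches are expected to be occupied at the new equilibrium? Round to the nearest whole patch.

217

Balance m(1−p*) = e·p* gives e = m(1−p*)/p* = 0.387×0.44900/0.55100 = 0.31536.
New p* = m/(m+e) = 0.38700/(0.38700+0.15768) = 0.71051.
Expected occupied = 306 × 0.71051 = 217.42 ≈ 217.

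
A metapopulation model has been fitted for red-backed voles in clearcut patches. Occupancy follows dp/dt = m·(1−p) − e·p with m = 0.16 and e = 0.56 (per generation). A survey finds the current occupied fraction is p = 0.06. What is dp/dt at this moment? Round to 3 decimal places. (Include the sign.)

Colonization term: m·(1−p) = 0.16×0.9400 = 0.15040.
Extinction term: e·p = 0.03360.
dp/dt = 0.15040 − 0.03360 = 0.11680.

0.117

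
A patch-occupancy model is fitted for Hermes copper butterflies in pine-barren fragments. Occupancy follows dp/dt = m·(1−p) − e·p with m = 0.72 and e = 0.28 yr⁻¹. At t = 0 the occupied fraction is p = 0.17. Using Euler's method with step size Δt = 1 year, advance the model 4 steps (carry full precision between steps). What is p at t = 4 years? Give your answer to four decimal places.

Update rule: p ← p + [m·(1−p) − e·p]·Δt with Δt = 1.
p: 0.17000 → 0.72000  (Δp = +0.55000)
p: 0.72000 → 0.72000  (Δp = +0.00000)
p: 0.72000 → 0.72000  (Δp = +0.00000)
p: 0.72000 → 0.72000  (Δp = +0.00000)

0.7200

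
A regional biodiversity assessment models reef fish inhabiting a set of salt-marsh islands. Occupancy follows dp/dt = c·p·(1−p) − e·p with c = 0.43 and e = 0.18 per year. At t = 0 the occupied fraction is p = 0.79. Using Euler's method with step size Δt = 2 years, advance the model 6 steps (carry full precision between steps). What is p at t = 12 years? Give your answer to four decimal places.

Update rule: p ← p + [c·p·(1−p) − e·p]·Δt with Δt = 2.
t = 2: p = 0.79000 + (-0.14173) = 0.64827
t = 4: p = 0.64827 + (-0.03729) = 0.61099
t = 6: p = 0.61099 + (-0.01555) = 0.59544
t = 8: p = 0.59544 + (-0.00719) = 0.58825
t = 10: p = 0.58825 + (-0.00347) = 0.58478
t = 12: p = 0.58478 + (-0.00170) = 0.58308

0.5831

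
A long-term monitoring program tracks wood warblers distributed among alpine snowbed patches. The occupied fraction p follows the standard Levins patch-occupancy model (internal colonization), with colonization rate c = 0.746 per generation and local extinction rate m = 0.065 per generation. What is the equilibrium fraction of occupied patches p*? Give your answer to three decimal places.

At equilibrium, colonization balances extinction: c·p*·(1−p*) = m·p*.
So p* = 1 − m/c = 1 − 0.065/0.746 = 1 − 0.0871 = 0.9129.

0.913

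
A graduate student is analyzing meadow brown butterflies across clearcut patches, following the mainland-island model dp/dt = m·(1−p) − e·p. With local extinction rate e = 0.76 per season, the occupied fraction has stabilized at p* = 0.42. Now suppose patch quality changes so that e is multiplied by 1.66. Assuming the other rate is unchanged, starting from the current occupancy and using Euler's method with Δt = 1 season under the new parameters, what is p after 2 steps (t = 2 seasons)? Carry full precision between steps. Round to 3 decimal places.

Balance m(1−p*) = e·p* gives m = e·p*/(1−p*) = 0.76×0.42000/0.58000 = 0.55034.
Starting from p₀ = 0.42000; update p ← p + (dp/dt)·Δt with the new parameters.
t = 1: p = 0.42000 + (-0.21067) = 0.20933
t = 2: p = 0.20933 + (+0.17105) = 0.38038

0.380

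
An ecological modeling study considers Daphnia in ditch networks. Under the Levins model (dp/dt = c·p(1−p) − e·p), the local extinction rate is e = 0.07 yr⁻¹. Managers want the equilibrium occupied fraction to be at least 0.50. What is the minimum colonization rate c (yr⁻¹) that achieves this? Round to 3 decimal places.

0.140

p* = 1 − e/c ≥ 0.50 requires e/c ≤ 0.5000, i.e. c ≥ e/0.5000.
c_min = 0.07/0.5000 = 0.1400.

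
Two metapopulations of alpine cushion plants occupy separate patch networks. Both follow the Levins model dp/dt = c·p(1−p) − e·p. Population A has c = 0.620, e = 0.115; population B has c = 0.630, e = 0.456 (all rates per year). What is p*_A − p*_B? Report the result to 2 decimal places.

0.54

A: p*_A = 1 − 0.115/0.620 = 0.8145.
B: p*_B = 1 − 0.456/0.630 = 0.2762.
p*_A − p*_B = 0.8145 − 0.2762 = 0.5383.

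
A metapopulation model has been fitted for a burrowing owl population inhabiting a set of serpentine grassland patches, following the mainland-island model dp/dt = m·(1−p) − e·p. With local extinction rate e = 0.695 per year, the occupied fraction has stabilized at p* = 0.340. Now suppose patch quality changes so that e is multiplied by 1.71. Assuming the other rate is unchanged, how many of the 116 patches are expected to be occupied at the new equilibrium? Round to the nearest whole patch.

27

Balance m(1−p*) = e·p* gives m = e·p*/(1−p*) = 0.695×0.34000/0.66000 = 0.35803.
New p* = m/(m+e) = 0.35803/(0.35803+1.18845) = 0.23151.
Expected occupied = 116 × 0.23151 = 26.86 ≈ 27.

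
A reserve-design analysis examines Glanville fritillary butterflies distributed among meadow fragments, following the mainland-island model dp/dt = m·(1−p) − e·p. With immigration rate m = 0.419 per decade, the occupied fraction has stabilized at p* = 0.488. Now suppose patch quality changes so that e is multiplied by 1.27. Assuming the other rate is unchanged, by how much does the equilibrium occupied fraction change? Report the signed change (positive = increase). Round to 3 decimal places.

-0.059

Balance m(1−p*) = e·p* gives e = m(1−p*)/p* = 0.419×0.51200/0.48800 = 0.43961.
New p* = m/(m+e) = 0.41900/(0.41900+0.55830) = 0.42873.
Δp* = 0.42873 − 0.48800 = -0.05927.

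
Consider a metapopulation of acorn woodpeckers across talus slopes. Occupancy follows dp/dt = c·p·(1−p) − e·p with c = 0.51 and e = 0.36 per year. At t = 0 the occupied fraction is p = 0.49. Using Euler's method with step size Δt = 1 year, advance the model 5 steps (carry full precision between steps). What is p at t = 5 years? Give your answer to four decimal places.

0.3531

Update rule: p ← p + [c·p·(1−p) − e·p]·Δt with Δt = 1.
t = 1: p = 0.49000 + (-0.04895) = 0.44105
t = 2: p = 0.44105 + (-0.03305) = 0.40800
t = 3: p = 0.40800 + (-0.02370) = 0.38430
t = 4: p = 0.38430 + (-0.01768) = 0.36663
t = 5: p = 0.36663 + (-0.01356) = 0.35307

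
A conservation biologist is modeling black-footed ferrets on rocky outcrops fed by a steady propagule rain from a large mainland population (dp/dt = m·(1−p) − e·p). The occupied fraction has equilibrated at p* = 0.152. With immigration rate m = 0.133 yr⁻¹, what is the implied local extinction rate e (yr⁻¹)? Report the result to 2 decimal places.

0.74

At equilibrium m(1−p*) = e·p*, so e = m(1−p*)/p*.
e = 0.133 × 0.8480 / 0.152 = 0.7420.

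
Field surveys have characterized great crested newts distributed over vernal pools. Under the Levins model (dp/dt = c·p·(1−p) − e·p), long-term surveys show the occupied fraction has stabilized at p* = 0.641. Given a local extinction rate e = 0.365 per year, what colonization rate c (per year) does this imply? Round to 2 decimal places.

1.02

At equilibrium c(1−p*) = e, so c = e/(1−p*).
c = 0.365/(1 − 0.641) = 0.365/0.3590 = 1.0167.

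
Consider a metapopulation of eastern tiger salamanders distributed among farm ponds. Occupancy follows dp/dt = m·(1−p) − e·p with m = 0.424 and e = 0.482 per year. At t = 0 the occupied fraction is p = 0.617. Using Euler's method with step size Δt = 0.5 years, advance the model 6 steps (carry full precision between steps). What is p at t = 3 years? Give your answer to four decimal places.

0.4720

Update rule: p ← p + [m·(1−p) − e·p]·Δt with Δt = 0.5.
p: 0.61700 → 0.54950  (Δp = -0.06750)
p: 0.54950 → 0.51258  (Δp = -0.03692)
p: 0.51258 → 0.49238  (Δp = -0.02020)
p: 0.49238 → 0.48133  (Δp = -0.01105)
p: 0.48133 → 0.47529  (Δp = -0.00604)
p: 0.47529 → 0.47198  (Δp = -0.00331)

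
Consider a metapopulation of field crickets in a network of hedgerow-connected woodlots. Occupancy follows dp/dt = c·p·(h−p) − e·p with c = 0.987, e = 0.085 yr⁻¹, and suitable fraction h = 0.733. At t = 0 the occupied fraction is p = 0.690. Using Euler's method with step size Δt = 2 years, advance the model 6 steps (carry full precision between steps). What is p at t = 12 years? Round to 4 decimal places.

0.6469

Update rule: p ← p + [c·p·(h−p) − e·p]·Δt with Δt = 2.
step 1: Δp = -0.05873, p = 0.63127
step 2: Δp = +0.01945, p = 0.65072
step 3: Δp = -0.00494, p = 0.64579
step 4: Δp = +0.00139, p = 0.64718
step 5: Δp = -0.00038, p = 0.64680
step 6: Δp = +0.00011, p = 0.64690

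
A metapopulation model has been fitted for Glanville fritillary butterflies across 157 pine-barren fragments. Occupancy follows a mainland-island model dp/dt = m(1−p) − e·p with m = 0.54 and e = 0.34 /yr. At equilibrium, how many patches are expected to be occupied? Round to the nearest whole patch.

96

p* = m/(m+e) = 0.54/0.8800 = 0.6136.
Expected occupied patches = N × p* = 157 × 0.6136 = 96.34 ≈ 96.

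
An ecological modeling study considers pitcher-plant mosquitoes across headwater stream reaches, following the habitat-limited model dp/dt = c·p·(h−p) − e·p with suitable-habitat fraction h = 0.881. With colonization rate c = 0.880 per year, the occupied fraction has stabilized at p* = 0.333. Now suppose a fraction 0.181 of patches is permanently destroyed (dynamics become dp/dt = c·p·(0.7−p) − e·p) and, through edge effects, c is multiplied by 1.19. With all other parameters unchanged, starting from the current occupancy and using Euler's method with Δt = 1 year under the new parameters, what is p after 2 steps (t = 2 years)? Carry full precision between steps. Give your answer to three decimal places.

0.281

Balance c(h−p*) = e gives e = 0.880×(0.881 − 0.33300) = 0.48224.
Starting from p₀ = 0.33300; update p ← p + (dp/dt)·Δt with the new parameters.
p: 0.33300 → 0.30039  (Δp = -0.03261)
p: 0.30039 → 0.28124  (Δp = -0.01916)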